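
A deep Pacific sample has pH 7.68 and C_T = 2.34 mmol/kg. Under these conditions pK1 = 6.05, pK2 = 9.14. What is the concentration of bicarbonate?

[HCO3⁻] = 2.21 mmol/kg

α₁ = 1 / (1 + [H⁺]/K1 + K2/[H⁺]) = 1 / (1 + 10^-1.63 + 10^-1.46)
   = 1 / (1 + 0.023442 + 0.034674) = 1/1.0581 = 0.9451
[HCO3⁻] = α₁ × DIC = 0.9451 × 2.34 = 2.21 mmol/kg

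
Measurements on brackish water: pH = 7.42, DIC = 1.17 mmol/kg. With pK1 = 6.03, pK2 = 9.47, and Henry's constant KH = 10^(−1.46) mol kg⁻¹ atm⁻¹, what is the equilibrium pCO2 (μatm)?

pCO2 = 1310 μatm

α₀ = 1 / (1 + K1/[H⁺] + K1K2/[H⁺]²) = 1 / (1 + 10^+1.39 + 10^-0.66)
   = 1 / (1 + 24.547 + 0.21878) = 1/25.766 = 0.03881
[CO2*] = α₀ × DIC = 0.03881 × 1.17 = 0.04541 mmol/kg
pCO2 = [CO2*]/KH = 4.541×10^-5 / 3.467×10^-2 = 1310 μatm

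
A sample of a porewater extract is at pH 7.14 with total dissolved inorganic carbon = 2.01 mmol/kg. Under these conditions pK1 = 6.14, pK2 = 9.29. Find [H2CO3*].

[CO2*] = 0.182 mmol/kg

α₀ = 1 / (1 + K1/[H⁺] + K1K2/[H⁺]²) = 1 / (1 + 10^+1.00 + 10^-1.15)
   = 1 / (1 + 10.000 + 0.070795) = 1/11.071 = 0.09033
[CO2*] = α₀ × DIC = 0.09033 × 2.01 = 0.182 mmol/kg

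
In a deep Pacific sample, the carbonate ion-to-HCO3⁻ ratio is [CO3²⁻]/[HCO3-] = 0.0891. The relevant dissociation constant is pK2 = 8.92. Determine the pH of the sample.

pH = 7.87

From K2 = [H⁺][CO3²⁻]/[HCO3-]:  pH = pK2 + log₁₀([CO3²⁻]/[HCO3-])
log₁₀(0.0891) = -1.050
pH = 8.92 + (-1.050) = 7.87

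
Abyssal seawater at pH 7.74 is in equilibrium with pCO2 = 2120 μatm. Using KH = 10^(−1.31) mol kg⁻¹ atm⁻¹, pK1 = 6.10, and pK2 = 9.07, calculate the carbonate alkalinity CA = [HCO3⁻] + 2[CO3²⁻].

CA = 4.96 mmol/kg

[CO2*] = KH · pCO2 = 10^(−1.31) × 2120×10^-6 = 1.038×10^-4 mol/kg
α₀ = 1/(1 + K1/[H⁺] + K1K2/[H⁺]²) = 1/(1 + 10^+1.64 + 10^+0.31) = 0.02142
DIC = [CO2*]/α₀ = 1.038×10^-4 / 0.02142 = 4.848 mmol/kg
CA = (α₁ + 2α₂)·DIC = (0.9349 + 2×0.04373) × 4.848 = 4.96 mmol/kg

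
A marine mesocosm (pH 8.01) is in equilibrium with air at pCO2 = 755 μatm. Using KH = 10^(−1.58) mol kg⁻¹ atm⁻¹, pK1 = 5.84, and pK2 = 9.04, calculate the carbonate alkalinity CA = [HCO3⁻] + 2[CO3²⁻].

CA = 3.49 mmol/kg

[CO2*] = KH · pCO2 = 10^(−1.58) × 755×10^-6 = 1.986×10^-5 mol/kg
α₀ = 1/(1 + K1/[H⁺] + K1K2/[H⁺]²) = 1/(1 + 10^+2.17 + 10^+1.14) = 0.006146
DIC = [CO2*]/α₀ = 1.986×10^-5 / 0.006146 = 3.231 mmol/kg
CA = (α₁ + 2α₂)·DIC = (0.9090 + 2×0.08483) × 3.231 = 3.49 mmol/kg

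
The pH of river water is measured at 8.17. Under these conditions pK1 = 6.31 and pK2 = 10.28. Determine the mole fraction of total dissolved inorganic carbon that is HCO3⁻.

α₁ = 0.979

α₁ = 1 / (1 + [H⁺]/K1 + K2/[H⁺]) = 1 / (1 + 10^-1.86 + 10^-2.11)
   = 1 / (1 + 0.013804 + 0.0077625) = 1/1.0216 = 0.9789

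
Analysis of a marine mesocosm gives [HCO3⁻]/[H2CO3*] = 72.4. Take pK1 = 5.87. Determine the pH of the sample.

From K1 = [H⁺][HCO3⁻]/[H2CO3*]:  pH = pK1 + log₁₀([HCO3⁻]/[H2CO3*])
log₁₀(72.4) = +1.860
pH = 5.87 + (+1.860) = 7.73

pH = 7.73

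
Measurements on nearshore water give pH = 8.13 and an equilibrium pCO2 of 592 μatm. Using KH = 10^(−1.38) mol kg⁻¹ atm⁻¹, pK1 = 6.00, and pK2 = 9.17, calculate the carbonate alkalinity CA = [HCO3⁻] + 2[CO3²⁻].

CA = 3.94 mmol/kg

[CO2*] = KH · pCO2 = 10^(−1.38) × 592×10^-6 = 2.468×10^-5 mol/kg
α₀ = 1/(1 + K1/[H⁺] + K1K2/[H⁺]²) = 1/(1 + 10^+2.13 + 10^+1.09) = 0.006748
DIC = [CO2*]/α₀ = 2.468×10^-5 / 0.006748 = 3.657 mmol/kg
CA = (α₁ + 2α₂)·DIC = (0.9102 + 2×0.08301) × 3.657 = 3.94 mmol/kg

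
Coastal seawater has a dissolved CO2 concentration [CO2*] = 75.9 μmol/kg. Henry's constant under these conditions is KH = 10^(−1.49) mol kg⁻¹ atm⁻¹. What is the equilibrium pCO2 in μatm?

KH = 10^(−1.49) = 3.236×10^-2 mol kg⁻¹ atm⁻¹
pCO2 = [CO2*]/KH = 75.9×10^-6 / 3.236×10^-2 = 2.35×10^-3 atm = 2350 μatm

pCO2 = 2350 μatm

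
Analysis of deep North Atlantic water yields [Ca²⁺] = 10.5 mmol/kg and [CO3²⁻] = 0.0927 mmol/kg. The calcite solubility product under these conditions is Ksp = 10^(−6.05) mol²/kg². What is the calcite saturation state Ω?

Ksp = 10^(−6.05) = 8.913×10^-7
Ω = [Ca²⁺][CO3²⁻]/Ksp = (10.5×10^-3)(0.0927×10^-3) / 8.913×10^-7 = 1.09

Ω = 1.09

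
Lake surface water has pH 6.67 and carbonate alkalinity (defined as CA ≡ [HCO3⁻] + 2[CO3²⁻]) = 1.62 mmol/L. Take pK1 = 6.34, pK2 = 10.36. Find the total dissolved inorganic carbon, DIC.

DIC = 2.38 mmol/L

CA = [HCO3⁻] + 2[CO3²⁻] = (α₁ + 2α₂)·DIC
At pH 6.67: [H⁺]/K1 = 10^-0.33 = 0.46774, K2/[H⁺] = 10^-3.69 = 0.00020417
α₁ = 1/(1 + 0.46774 + 0.00020417) = 1/1.4679 = 0.6812; α₂ = α₁·K2/[H⁺] = 0.0001391
α₁ + 2α₂ = 0.6815
DIC = CA / (α₁ + 2α₂) = 1.62 / 0.6815 = 2.38 mmol/L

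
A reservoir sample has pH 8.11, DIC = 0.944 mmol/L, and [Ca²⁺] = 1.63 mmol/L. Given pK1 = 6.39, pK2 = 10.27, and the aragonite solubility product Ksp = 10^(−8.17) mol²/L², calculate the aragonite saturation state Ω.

Ω = 1.53

α₂ = 1 / (1 + [H⁺]/K2 + [H⁺]²/(K1K2)) = 1 / (1 + 10^+2.16 + 10^+0.44)
   = 1 / (1 + 144.54 + 2.7542) = 1/148.30 = 0.006743
[CO3²⁻] = α₂ × DIC = 0.006743 × 0.944 = 0.006366 mmol/L = 6.366 μmol/L
Ksp = 10^(−8.17) = 6.761×10^-9
Ω = [Ca²⁺][CO3²⁻]/Ksp = (1.63×10^-3)(6.366×10^-6) / 6.761×10^-9 = 1.53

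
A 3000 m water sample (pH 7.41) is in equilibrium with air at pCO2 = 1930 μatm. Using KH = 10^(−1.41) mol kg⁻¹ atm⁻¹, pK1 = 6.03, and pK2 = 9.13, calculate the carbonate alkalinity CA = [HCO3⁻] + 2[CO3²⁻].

[CO2*] = KH · pCO2 = 10^(−1.41) × 1930×10^-6 = 7.509×10^-5 mol/kg
α₀ = 1/(1 + K1/[H⁺] + K1K2/[H⁺]²) = 1/(1 + 10^+1.38 + 10^-0.34) = 0.03930
DIC = [CO2*]/α₀ = 7.509×10^-5 / 0.03930 = 1.911 mmol/kg
CA = (α₁ + 2α₂)·DIC = (0.9427 + 2×0.01796) × 1.911 = 1.87 mmol/kg

CA = 1.87 mmol/kg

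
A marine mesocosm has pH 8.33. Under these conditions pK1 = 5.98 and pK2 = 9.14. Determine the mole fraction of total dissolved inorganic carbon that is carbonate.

α₂ = 0.134

α₂ = 1 / (1 + [H⁺]/K2 + [H⁺]²/(K1K2)) = 1 / (1 + 10^+0.81 + 10^-1.54)
   = 1 / (1 + 6.4565 + 0.028840) = 1/7.4854 = 0.1336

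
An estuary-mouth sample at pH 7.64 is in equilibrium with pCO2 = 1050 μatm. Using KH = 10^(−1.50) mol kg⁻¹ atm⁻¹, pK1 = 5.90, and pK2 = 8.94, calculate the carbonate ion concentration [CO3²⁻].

[CO3²⁻] = 0.0915 mmol/kg

[CO2*] = KH · pCO2 = 10^(−1.50) × 1050×10^-6 = 3.320×10^-5 mol/kg
α₀ = 1/(1 + K1/[H⁺] + K1K2/[H⁺]²) = 1/(1 + 10^+1.74 + 10^+0.44) = 0.01703
DIC = [CO2*]/α₀ = 3.320×10^-5 / 0.01703 = 1.949 mmol/kg
[CO3²⁻] = α₂·DIC; α₂ = 0.04691, so [CO3²⁻] = 0.04691 × 1.949 = 0.0915 mmol/kg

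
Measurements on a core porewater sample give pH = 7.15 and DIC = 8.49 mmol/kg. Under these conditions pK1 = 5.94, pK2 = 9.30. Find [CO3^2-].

[CO3²⁻] = 0.0562 mmol/kg

α₂ = 1 / (1 + [H⁺]/K2 + [H⁺]²/(K1K2)) = 1 / (1 + 10^+2.15 + 10^+0.94)
   = 1 / (1 + 141.25 + 8.7096) = 1/150.96 = 0.006624
[CO3²⁻] = α₂ × DIC = 0.006624 × 8.49 = 0.0562 mmol/kg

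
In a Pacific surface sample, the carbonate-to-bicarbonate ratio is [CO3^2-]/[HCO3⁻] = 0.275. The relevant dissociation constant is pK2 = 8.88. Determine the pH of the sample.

pH = 8.32

From K2 = [H⁺][CO3^2-]/[HCO3⁻]:  pH = pK2 + log₁₀([CO3^2-]/[HCO3⁻])
log₁₀(0.275) = -0.561
pH = 8.88 + (-0.561) = 8.32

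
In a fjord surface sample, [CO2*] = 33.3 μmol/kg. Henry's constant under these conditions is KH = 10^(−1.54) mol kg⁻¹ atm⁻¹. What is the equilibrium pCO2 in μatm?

KH = 10^(−1.54) = 2.884×10^-2 mol kg⁻¹ atm⁻¹
pCO2 = [CO2*]/KH = 33.3×10^-6 / 2.884×10^-2 = 1.15×10^-3 atm = 1150 μatm

pCO2 = 1150 μatm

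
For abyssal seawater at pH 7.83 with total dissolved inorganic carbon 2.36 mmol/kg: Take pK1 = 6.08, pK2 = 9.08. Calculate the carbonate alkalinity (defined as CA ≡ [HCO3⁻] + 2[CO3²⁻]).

CA = 2.44 mmol/kg

CA = [HCO3⁻] + 2[CO3²⁻] = (α₁ + 2α₂)·DIC
At pH 7.83: [H⁺]/K1 = 10^-1.75 = 0.017783, K2/[H⁺] = 10^-1.25 = 0.056234
α₁ = 1/(1 + 0.017783 + 0.056234) = 1/1.0740 = 0.9311; α₂ = α₁·K2/[H⁺] = 0.05236
α₁ + 2α₂ = 1.0358
CA = 1.0358 × 2.36 = 2.44 mmol/kg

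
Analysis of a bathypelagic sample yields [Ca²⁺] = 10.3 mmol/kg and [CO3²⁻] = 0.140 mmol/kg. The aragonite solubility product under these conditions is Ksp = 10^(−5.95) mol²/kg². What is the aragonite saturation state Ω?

Ksp = 10^(−5.95) = 1.122×10^-6
Ω = [Ca²⁺][CO3²⁻]/Ksp = (10.3×10^-3)(0.140×10^-3) / 1.122×10^-6 = 1.29

Ω = 1.29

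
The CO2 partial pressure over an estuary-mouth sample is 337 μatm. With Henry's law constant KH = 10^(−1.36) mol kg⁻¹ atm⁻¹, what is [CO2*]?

[CO2*] = 14.7 μmol/kg

KH = 10^(−1.36) = 4.365×10^-2 mol kg⁻¹ atm⁻¹
[CO2*] = KH · pCO2 = 4.365×10^-2 × 337×10^-6 atm = 1.47×10^-5 mol/kg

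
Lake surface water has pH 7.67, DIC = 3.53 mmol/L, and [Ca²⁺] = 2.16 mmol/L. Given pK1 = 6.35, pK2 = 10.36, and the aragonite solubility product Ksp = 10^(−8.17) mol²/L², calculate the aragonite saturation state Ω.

Ω = 2.19

α₂ = 1 / (1 + [H⁺]/K2 + [H⁺]²/(K1K2)) = 1 / (1 + 10^+2.69 + 10^+1.37)
   = 1 / (1 + 489.78 + 23.442) = 1/514.22 = 0.001945
[CO3²⁻] = α₂ × DIC = 0.001945 × 3.53 = 0.006865 mmol/L = 6.865 μmol/L
Ksp = 10^(−8.17) = 6.761×10^-9
Ω = [Ca²⁺][CO3²⁻]/Ksp = (2.16×10^-3)(6.865×10^-6) / 6.761×10^-9 = 2.19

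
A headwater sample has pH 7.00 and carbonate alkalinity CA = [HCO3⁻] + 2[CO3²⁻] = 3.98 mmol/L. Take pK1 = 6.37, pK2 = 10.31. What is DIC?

DIC = 4.91 mmol/L

CA = [HCO3⁻] + 2[CO3²⁻] = (α₁ + 2α₂)·DIC
At pH 7.00: [H⁺]/K1 = 10^-0.63 = 0.23442, K2/[H⁺] = 10^-3.31 = 0.00048978
α₁ = 1/(1 + 0.23442 + 0.00048978) = 1/1.2349 = 0.8098; α₂ = α₁·K2/[H⁺] = 0.0003966
α₁ + 2α₂ = 0.8106
DIC = CA / (α₁ + 2α₂) = 3.98 / 0.8106 = 4.91 mmol/L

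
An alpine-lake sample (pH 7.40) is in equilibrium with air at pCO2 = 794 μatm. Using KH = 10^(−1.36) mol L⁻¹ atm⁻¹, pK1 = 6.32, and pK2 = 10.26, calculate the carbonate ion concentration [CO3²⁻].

[CO2*] = KH · pCO2 = 10^(−1.36) × 794×10^-6 = 3.466×10^-5 mol/L
α₀ = 1/(1 + K1/[H⁺] + K1K2/[H⁺]²) = 1/(1 + 10^+1.08 + 10^-1.78) = 0.07669
DIC = [CO2*]/α₀ = 3.466×10^-5 / 0.07669 = 0.4519 mmol/L
[CO3²⁻] = α₂·DIC; α₂ = 0.001273, so [CO3²⁻] = 0.001273 × 0.4519 = 0.000575 mmol/L = 0.575 μmol/L

[CO3²⁻] = 0.575 μmol/L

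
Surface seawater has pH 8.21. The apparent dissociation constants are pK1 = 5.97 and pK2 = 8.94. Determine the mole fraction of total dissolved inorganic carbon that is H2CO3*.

α₀ = 0.00483

α₀ = 1 / (1 + K1/[H⁺] + K1K2/[H⁺]²) = 1 / (1 + 10^+2.24 + 10^+1.51)
   = 1 / (1 + 173.78 + 32.359) = 1/207.14 = 0.004828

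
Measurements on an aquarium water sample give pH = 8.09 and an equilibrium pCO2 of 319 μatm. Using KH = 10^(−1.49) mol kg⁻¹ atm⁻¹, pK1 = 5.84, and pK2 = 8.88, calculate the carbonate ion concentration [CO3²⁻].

[CO2*] = KH · pCO2 = 10^(−1.49) × 319×10^-6 = 1.032×10^-5 mol/kg
α₀ = 1/(1 + K1/[H⁺] + K1K2/[H⁺]²) = 1/(1 + 10^+2.25 + 10^+1.46) = 0.004815
DIC = [CO2*]/α₀ = 1.032×10^-5 / 0.004815 = 2.144 mmol/kg
[CO3²⁻] = α₂·DIC; α₂ = 0.1389, so [CO3²⁻] = 0.1389 × 2.144 = 0.298 mmol/kg

[CO3²⁻] = 0.298 mmol/kg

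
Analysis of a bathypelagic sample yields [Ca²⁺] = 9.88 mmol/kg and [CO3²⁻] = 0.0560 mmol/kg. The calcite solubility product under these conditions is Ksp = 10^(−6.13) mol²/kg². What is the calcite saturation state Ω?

Ω = 0.746

Ksp = 10^(−6.13) = 7.413×10^-7
Ω = [Ca²⁺][CO3²⁻]/Ksp = (9.88×10^-3)(0.0560×10^-3) / 7.413×10^-7 = 0.746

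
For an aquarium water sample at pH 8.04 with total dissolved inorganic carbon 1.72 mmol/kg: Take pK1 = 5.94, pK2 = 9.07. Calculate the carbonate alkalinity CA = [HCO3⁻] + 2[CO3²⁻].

CA = 1.85 mmol/kg

CA = [HCO3⁻] + 2[CO3²⁻] = (α₁ + 2α₂)·DIC
At pH 8.04: [H⁺]/K1 = 10^-2.10 = 0.0079433, K2/[H⁺] = 10^-1.03 = 0.093325
α₁ = 1/(1 + 0.0079433 + 0.093325) = 1/1.1013 = 0.9080; α₂ = α₁·K2/[H⁺] = 0.08474
α₁ + 2α₂ = 1.0775
CA = 1.0775 × 1.72 = 1.85 mmol/kg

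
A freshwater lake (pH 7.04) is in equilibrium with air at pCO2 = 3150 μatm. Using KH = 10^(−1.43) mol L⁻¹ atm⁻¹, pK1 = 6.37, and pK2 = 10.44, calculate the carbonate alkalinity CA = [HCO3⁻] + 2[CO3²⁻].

CA = 0.548 mmol/L

[CO2*] = KH · pCO2 = 10^(−1.43) × 3150×10^-6 = 1.170×10^-4 mol/L
α₀ = 1/(1 + K1/[H⁺] + K1K2/[H⁺]²) = 1/(1 + 10^+0.67 + 10^-2.73) = 0.1761
DIC = [CO2*]/α₀ = 1.170×10^-4 / 0.1761 = 0.6647 mmol/L
CA = (α₁ + 2α₂)·DIC = (0.8236 + 2×0.0003279) × 0.6647 = 0.548 mmol/L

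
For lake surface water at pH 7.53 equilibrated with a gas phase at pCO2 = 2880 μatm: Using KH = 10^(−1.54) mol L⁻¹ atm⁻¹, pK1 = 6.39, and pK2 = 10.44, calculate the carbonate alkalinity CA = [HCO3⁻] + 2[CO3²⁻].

CA = 1.15 mmol/L

[CO2*] = KH · pCO2 = 10^(−1.54) × 2880×10^-6 = 8.306×10^-5 mol/L
α₀ = 1/(1 + K1/[H⁺] + K1K2/[H⁺]²) = 1/(1 + 10^+1.14 + 10^-1.77) = 0.06747
DIC = [CO2*]/α₀ = 8.306×10^-5 / 0.06747 = 1.231 mmol/L
CA = (α₁ + 2α₂)·DIC = (0.9314 + 2×0.001146) × 1.231 = 1.15 mmol/L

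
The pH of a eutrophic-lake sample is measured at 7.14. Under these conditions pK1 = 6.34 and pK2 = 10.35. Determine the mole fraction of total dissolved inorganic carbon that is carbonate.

α₂ = 0.000532

α₂ = 1 / (1 + [H⁺]/K2 + [H⁺]²/(K1K2)) = 1 / (1 + 10^+3.21 + 10^+2.41)
   = 1 / (1 + 1621.8 + 257.04) = 1/1879.8 = 0.0005320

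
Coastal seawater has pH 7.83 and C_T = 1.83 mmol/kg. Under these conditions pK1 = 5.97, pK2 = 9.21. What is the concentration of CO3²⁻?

[CO3²⁻] = 0.0723 mmol/kg

α₂ = 1 / (1 + [H⁺]/K2 + [H⁺]²/(K1K2)) = 1 / (1 + 10^+1.38 + 10^-0.48)
   = 1 / (1 + 23.988 + 0.33113) = 1/25.319 = 0.03950
[CO3²⁻] = α₂ × DIC = 0.03950 × 1.83 = 0.0723 mmol/kg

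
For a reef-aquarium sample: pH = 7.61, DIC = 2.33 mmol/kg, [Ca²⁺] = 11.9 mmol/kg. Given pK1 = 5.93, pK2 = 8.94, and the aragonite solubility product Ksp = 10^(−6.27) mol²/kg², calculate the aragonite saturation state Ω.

α₂ = 1 / (1 + [H⁺]/K2 + [H⁺]²/(K1K2)) = 1 / (1 + 10^+1.33 + 10^-0.35)
   = 1 / (1 + 21.380 + 0.44668) = 1/22.826 = 0.04381
[CO3²⁻] = α₂ × DIC = 0.04381 × 2.33 = 0.1021 mmol/kg
Ksp = 10^(−6.27) = 5.370×10^-7
Ω = [Ca²⁺][CO3²⁻]/Ksp = (11.9×10^-3)(1.021×10^-4) / 5.370×10^-7 = 2.26

Ω = 2.26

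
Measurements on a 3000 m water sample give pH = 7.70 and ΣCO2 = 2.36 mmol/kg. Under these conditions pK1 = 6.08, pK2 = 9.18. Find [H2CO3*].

[CO2*] = 0.0536 mmol/kg

α₀ = 1 / (1 + K1/[H⁺] + K1K2/[H⁺]²) = 1 / (1 + 10^+1.62 + 10^+0.14)
   = 1 / (1 + 41.687 + 1.3804) = 1/44.067 = 0.02269
[CO2*] = α₀ × DIC = 0.02269 × 2.36 = 0.0536 mmol/kg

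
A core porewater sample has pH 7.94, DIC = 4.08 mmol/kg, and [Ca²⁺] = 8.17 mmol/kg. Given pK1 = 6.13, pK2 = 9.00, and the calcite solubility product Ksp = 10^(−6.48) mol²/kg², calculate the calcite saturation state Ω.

Ω = 7.95

α₂ = 1 / (1 + [H⁺]/K2 + [H⁺]²/(K1K2)) = 1 / (1 + 10^+1.06 + 10^-0.75)
   = 1 / (1 + 11.482 + 0.17783) = 1/12.659 = 0.07899
[CO3²⁻] = α₂ × DIC = 0.07899 × 4.08 = 0.3223 mmol/kg
Ksp = 10^(−6.48) = 3.311×10^-7
Ω = [Ca²⁺][CO3²⁻]/Ksp = (8.17×10^-3)(3.223×10^-4) / 3.311×10^-7 = 7.95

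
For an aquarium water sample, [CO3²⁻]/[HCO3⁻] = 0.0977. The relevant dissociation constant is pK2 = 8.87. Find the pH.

pH = 7.86

From K2 = [H⁺][CO3²⁻]/[HCO3⁻]:  pH = pK2 + log₁₀([CO3²⁻]/[HCO3⁻])
log₁₀(0.0977) = -1.010
pH = 8.87 + (-1.010) = 7.86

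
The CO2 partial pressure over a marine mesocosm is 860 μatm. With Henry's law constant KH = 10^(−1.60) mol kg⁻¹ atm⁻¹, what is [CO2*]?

[CO2*] = 21.6 μmol/kg

KH = 10^(−1.60) = 2.512×10^-2 mol kg⁻¹ atm⁻¹
[CO2*] = KH · pCO2 = 2.512×10^-2 × 860×10^-6 atm = 2.16×10^-5 mol/kg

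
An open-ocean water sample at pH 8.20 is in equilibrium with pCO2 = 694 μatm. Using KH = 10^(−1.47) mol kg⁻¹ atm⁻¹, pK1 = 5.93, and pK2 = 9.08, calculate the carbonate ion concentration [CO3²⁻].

[CO3²⁻] = 0.577 mmol/kg

[CO2*] = KH · pCO2 = 10^(−1.47) × 694×10^-6 = 2.352×10^-5 mol/kg
α₀ = 1/(1 + K1/[H⁺] + K1K2/[H⁺]²) = 1/(1 + 10^+2.27 + 10^+1.39) = 0.004722
DIC = [CO2*]/α₀ = 2.352×10^-5 / 0.004722 = 4.980 mmol/kg
[CO3²⁻] = α₂·DIC; α₂ = 0.1159, so [CO3²⁻] = 0.1159 × 4.980 = 0.577 mmol/kg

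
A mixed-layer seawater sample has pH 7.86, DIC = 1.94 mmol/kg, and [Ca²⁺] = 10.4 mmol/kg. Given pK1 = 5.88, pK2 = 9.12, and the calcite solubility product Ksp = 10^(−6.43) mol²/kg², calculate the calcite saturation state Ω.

α₂ = 1 / (1 + [H⁺]/K2 + [H⁺]²/(K1K2)) = 1 / (1 + 10^+1.26 + 10^-0.72)
   = 1 / (1 + 18.197 + 0.19055) = 1/19.388 = 0.05158
[CO3²⁻] = α₂ × DIC = 0.05158 × 1.94 = 0.1001 mmol/kg
Ksp = 10^(−6.43) = 3.715×10^-7
Ω = [Ca²⁺][CO3²⁻]/Ksp = (10.4×10^-3)(1.001×10^-4) / 3.715×10^-7 = 2.80

Ω = 2.80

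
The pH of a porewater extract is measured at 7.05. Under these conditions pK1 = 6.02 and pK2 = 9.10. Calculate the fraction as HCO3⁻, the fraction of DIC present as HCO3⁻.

α₁ = 0.907

α₁ = 1 / (1 + [H⁺]/K1 + K2/[H⁺]) = 1 / (1 + 10^-1.03 + 10^-2.05)
   = 1 / (1 + 0.093325 + 0.0089125) = 1/1.1022 = 0.9072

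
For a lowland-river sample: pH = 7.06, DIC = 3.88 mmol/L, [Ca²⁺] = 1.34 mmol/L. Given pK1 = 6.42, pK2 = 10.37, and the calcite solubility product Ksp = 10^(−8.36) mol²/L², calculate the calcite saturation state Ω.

Ω = 0.474

α₂ = 1 / (1 + [H⁺]/K2 + [H⁺]²/(K1K2)) = 1 / (1 + 10^+3.31 + 10^+2.67)
   = 1 / (1 + 2041.7 + 467.74) = 1/2510.5 = 0.0003983
[CO3²⁻] = α₂ × DIC = 0.0003983 × 3.88 = 0.001546 mmol/L = 1.546 μmol/L
Ksp = 10^(−8.36) = 4.365×10^-9
Ω = [Ca²⁺][CO3²⁻]/Ksp = (1.34×10^-3)(1.546×10^-6) / 4.365×10^-9 = 0.474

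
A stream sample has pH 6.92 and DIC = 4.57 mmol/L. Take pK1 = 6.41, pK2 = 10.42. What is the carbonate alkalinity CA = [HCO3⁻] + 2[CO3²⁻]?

CA = 3.49 mmol/L

CA = [HCO3⁻] + 2[CO3²⁻] = (α₁ + 2α₂)·DIC
At pH 6.92: [H⁺]/K1 = 10^-0.51 = 0.30903, K2/[H⁺] = 10^-3.50 = 0.00031623
α₁ = 1/(1 + 0.30903 + 0.00031623) = 1/1.3093 = 0.7637; α₂ = α₁·K2/[H⁺] = 0.0002415
α₁ + 2α₂ = 0.7642
CA = 0.7642 × 4.57 = 3.49 mmol/L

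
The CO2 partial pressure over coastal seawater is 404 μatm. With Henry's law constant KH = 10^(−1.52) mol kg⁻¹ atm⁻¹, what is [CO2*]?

KH = 10^(−1.52) = 3.020×10^-2 mol kg⁻¹ atm⁻¹
[CO2*] = KH · pCO2 = 3.020×10^-2 × 404×10^-6 atm = 1.22×10^-5 mol/kg

[CO2*] = 12.2 μmol/kg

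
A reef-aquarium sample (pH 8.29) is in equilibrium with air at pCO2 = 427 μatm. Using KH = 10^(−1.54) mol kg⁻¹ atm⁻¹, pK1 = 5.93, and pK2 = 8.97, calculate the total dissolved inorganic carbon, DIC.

[CO2*] = KH · pCO2 = 10^(−1.54) × 427×10^-6 = 1.231×10^-5 mol/kg
α₀ = 1/(1 + K1/[H⁺] + K1K2/[H⁺]²) = 1/(1 + 10^+2.36 + 10^+1.68) = 0.003598
DIC = [CO2*]/α₀ = 1.231×10^-5 / 0.003598 = 3.42 mmol/kg

DIC = 3.42 mmol/kg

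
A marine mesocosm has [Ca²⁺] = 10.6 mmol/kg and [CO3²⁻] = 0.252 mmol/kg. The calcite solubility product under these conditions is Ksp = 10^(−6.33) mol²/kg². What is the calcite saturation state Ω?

Ksp = 10^(−6.33) = 4.677×10^-7
Ω = [Ca²⁺][CO3²⁻]/Ksp = (10.6×10^-3)(0.252×10^-3) / 4.677×10^-7 = 5.71

Ω = 5.71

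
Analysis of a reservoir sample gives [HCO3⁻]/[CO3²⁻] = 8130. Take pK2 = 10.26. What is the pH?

From K2 = [H⁺][CO3²⁻]/[HCO3⁻]:  pH = pK2 − log₁₀([HCO3⁻]/[CO3²⁻])
log₁₀(8130) = +3.910
pH = 10.26 − (+3.910) = 6.35

pH = 6.35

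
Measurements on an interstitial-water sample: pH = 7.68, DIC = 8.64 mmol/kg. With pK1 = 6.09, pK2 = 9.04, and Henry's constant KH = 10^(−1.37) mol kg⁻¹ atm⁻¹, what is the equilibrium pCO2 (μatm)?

α₀ = 1 / (1 + K1/[H⁺] + K1K2/[H⁺]²) = 1 / (1 + 10^+1.59 + 10^+0.23)
   = 1 / (1 + 38.905 + 1.6982) = 1/41.603 = 0.02404
[CO2*] = α₀ × DIC = 0.02404 × 8.64 = 0.2077 mmol/kg
pCO2 = [CO2*]/KH = 2.077×10^-4 / 4.266×10^-2 = 4870 μatm

pCO2 = 4870 μatm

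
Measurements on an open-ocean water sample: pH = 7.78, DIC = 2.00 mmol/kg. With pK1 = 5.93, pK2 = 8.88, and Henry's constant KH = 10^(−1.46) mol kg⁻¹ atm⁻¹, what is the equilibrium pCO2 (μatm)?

α₀ = 1 / (1 + K1/[H⁺] + K1K2/[H⁺]²) = 1 / (1 + 10^+1.85 + 10^+0.75)
   = 1 / (1 + 70.795 + 5.6234) = 1/77.418 = 0.01292
[CO2*] = α₀ × DIC = 0.01292 × 2.00 = 0.02583 mmol/kg
pCO2 = [CO2*]/KH = 2.583×10^-5 / 3.467×10^-2 = 745 μatm

pCO2 = 745 μatm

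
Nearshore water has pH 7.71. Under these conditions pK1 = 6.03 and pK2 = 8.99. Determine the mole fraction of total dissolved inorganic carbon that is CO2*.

α₀ = 0.0195

α₀ = 1 / (1 + K1/[H⁺] + K1K2/[H⁺]²) = 1 / (1 + 10^+1.68 + 10^+0.40)
   = 1 / (1 + 47.863 + 2.5119) = 1/51.375 = 0.01946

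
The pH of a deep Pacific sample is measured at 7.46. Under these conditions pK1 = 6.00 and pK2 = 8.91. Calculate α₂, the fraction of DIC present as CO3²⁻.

α₂ = 1 / (1 + [H⁺]/K2 + [H⁺]²/(K1K2)) = 1 / (1 + 10^+1.45 + 10^-0.01)
   = 1 / (1 + 28.184 + 0.97724) = 1/30.161 = 0.03316

α₂ = 0.0332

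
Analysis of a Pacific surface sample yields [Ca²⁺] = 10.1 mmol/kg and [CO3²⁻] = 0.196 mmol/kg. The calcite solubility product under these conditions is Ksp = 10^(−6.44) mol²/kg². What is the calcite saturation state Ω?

Ksp = 10^(−6.44) = 3.631×10^-7
Ω = [Ca²⁺][CO3²⁻]/Ksp = (10.1×10^-3)(0.196×10^-3) / 3.631×10^-7 = 5.45

Ω = 5.45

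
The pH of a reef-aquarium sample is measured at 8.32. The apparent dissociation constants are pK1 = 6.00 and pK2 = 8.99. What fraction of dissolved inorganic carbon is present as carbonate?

α₂ = 0.175

α₂ = 1 / (1 + [H⁺]/K2 + [H⁺]²/(K1K2)) = 1 / (1 + 10^+0.67 + 10^-1.65)
   = 1 / (1 + 4.6774 + 0.022387) = 1/5.6997 = 0.1754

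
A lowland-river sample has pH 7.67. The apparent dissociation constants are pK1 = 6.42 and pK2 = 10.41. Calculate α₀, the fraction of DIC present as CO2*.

α₀ = 1 / (1 + K1/[H⁺] + K1K2/[H⁺]²) = 1 / (1 + 10^+1.25 + 10^-1.49)
   = 1 / (1 + 17.783 + 0.032359) = 1/18.815 = 0.05315

α₀ = 0.0531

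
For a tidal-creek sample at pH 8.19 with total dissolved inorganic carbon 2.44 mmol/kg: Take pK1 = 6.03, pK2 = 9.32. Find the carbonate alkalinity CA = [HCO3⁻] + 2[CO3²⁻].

CA = 2.59 mmol/kg

CA = [HCO3⁻] + 2[CO3²⁻] = (α₁ + 2α₂)·DIC
At pH 8.19: [H⁺]/K1 = 10^-2.16 = 0.0069183, K2/[H⁺] = 10^-1.13 = 0.074131
α₁ = 1/(1 + 0.0069183 + 0.074131) = 1/1.0810 = 0.9250; α₂ = α₁·K2/[H⁺] = 0.06857
α₁ + 2α₂ = 1.0622
CA = 1.0622 × 2.44 = 2.59 mmol/kg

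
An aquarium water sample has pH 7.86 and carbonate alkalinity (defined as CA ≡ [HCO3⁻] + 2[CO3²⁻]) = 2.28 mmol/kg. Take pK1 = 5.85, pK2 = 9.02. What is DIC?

CA = [HCO3⁻] + 2[CO3²⁻] = (α₁ + 2α₂)·DIC
At pH 7.86: [H⁺]/K1 = 10^-2.01 = 0.0097724, K2/[H⁺] = 10^-1.16 = 0.069183
α₁ = 1/(1 + 0.0097724 + 0.069183) = 1/1.0790 = 0.9268; α₂ = α₁·K2/[H⁺] = 0.06412
α₁ + 2α₂ = 1.0551
DIC = CA / (α₁ + 2α₂) = 2.28 / 1.0551 = 2.16 mmol/kg

DIC = 2.16 mmol/kg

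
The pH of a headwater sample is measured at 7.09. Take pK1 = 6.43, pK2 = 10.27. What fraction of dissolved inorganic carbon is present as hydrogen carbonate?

α₁ = 0.820

α₁ = 1 / (1 + [H⁺]/K1 + K2/[H⁺]) = 1 / (1 + 10^-0.66 + 10^-3.18)
   = 1 / (1 + 0.21878 + 0.00066069) = 1/1.2194 = 0.8201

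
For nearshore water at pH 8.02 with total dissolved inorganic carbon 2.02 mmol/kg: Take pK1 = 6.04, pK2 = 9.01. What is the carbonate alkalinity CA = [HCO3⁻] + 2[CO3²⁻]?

CA = [HCO3⁻] + 2[CO3²⁻] = (α₁ + 2α₂)·DIC
At pH 8.02: [H⁺]/K1 = 10^-1.98 = 0.010471, K2/[H⁺] = 10^-0.99 = 0.10233
α₁ = 1/(1 + 0.010471 + 0.10233) = 1/1.1128 = 0.8986; α₂ = α₁·K2/[H⁺] = 0.09196
α₁ + 2α₂ = 1.0825
CA = 1.0825 × 2.02 = 2.19 mmol/kg

CA = 2.19 mmol/kg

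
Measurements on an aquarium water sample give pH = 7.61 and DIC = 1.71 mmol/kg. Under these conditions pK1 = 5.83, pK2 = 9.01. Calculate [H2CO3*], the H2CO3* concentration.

[CO2*] = 0.0269 mmol/kg

α₀ = 1 / (1 + K1/[H⁺] + K1K2/[H⁺]²) = 1 / (1 + 10^+1.78 + 10^+0.38)
   = 1 / (1 + 60.256 + 2.3988) = 1/63.655 = 0.01571
[CO2*] = α₀ × DIC = 0.01571 × 1.71 = 0.0269 mmol/kg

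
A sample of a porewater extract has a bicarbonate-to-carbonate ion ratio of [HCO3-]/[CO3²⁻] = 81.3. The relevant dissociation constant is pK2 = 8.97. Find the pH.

pH = 7.06

From K2 = [H⁺][CO3²⁻]/[HCO3-]:  pH = pK2 − log₁₀([HCO3-]/[CO3²⁻])
log₁₀(81.3) = +1.910
pH = 8.97 − (+1.910) = 7.06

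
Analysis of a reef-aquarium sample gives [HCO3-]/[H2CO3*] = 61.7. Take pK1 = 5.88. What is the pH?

pH = 7.67

From K1 = [H⁺][HCO3-]/[H2CO3*]:  pH = pK1 + log₁₀([HCO3-]/[H2CO3*])
log₁₀(61.7) = +1.790
pH = 5.88 + (+1.790) = 7.67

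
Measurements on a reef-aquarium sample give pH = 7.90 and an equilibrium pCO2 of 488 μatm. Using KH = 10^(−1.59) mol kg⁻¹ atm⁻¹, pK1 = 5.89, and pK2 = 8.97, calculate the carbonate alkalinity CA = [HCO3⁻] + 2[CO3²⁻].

[CO2*] = KH · pCO2 = 10^(−1.59) × 488×10^-6 = 1.254×10^-5 mol/kg
α₀ = 1/(1 + K1/[H⁺] + K1K2/[H⁺]²) = 1/(1 + 10^+2.01 + 10^+0.94) = 0.008925
DIC = [CO2*]/α₀ = 1.254×10^-5 / 0.008925 = 1.405 mmol/kg
CA = (α₁ + 2α₂)·DIC = (0.9133 + 2×0.07774) × 1.405 = 1.50 mmol/kg

CA = 1.50 mmol/kg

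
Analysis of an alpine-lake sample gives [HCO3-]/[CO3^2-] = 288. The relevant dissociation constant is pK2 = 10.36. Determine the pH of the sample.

From K2 = [H⁺][CO3^2-]/[HCO3-]:  pH = pK2 − log₁₀([HCO3-]/[CO3^2-])
log₁₀(288) = +2.459
pH = 10.36 − (+2.459) = 7.90

pH = 7.90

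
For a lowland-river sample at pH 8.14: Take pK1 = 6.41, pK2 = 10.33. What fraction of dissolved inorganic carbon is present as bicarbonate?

α₁ = 0.976

α₁ = 1 / (1 + [H⁺]/K1 + K2/[H⁺]) = 1 / (1 + 10^-1.73 + 10^-2.19)
   = 1 / (1 + 0.018621 + 0.0064565) = 1/1.0251 = 0.9755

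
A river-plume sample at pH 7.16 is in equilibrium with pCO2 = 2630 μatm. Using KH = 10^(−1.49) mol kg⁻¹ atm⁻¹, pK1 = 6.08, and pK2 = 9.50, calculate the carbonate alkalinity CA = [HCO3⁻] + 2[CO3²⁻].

CA = 1.03 mmol/kg

[CO2*] = KH · pCO2 = 10^(−1.49) × 2630×10^-6 = 8.511×10^-5 mol/kg
α₀ = 1/(1 + K1/[H⁺] + K1K2/[H⁺]²) = 1/(1 + 10^+1.08 + 10^-1.26) = 0.07647
DIC = [CO2*]/α₀ = 8.511×10^-5 / 0.07647 = 1.113 mmol/kg
CA = (α₁ + 2α₂)·DIC = (0.9193 + 2×0.004202) × 1.113 = 1.03 mmol/kg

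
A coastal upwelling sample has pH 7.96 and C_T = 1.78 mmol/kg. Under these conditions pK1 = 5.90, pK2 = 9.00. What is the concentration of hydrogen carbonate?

α₁ = 1 / (1 + [H⁺]/K1 + K2/[H⁺]) = 1 / (1 + 10^-2.06 + 10^-1.04)
   = 1 / (1 + 0.0087096 + 0.091201) = 1/1.0999 = 0.9092
[HCO3⁻] = α₁ × DIC = 0.9092 × 1.78 = 1.62 mmol/kg

[HCO3⁻] = 1.62 mmol/kg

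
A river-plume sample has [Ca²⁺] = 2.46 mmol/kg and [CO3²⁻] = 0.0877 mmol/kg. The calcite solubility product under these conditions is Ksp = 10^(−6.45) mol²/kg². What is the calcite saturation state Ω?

Ksp = 10^(−6.45) = 3.548×10^-7
Ω = [Ca²⁺][CO3²⁻]/Ksp = (2.46×10^-3)(0.0877×10^-3) / 3.548×10^-7 = 0.608

Ω = 0.608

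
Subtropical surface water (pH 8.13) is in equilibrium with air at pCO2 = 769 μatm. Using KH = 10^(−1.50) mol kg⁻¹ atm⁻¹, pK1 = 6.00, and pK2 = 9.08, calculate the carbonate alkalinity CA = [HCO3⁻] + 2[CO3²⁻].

[CO2*] = KH · pCO2 = 10^(−1.50) × 769×10^-6 = 2.432×10^-5 mol/kg
α₀ = 1/(1 + K1/[H⁺] + K1K2/[H⁺]²) = 1/(1 + 10^+2.13 + 10^+1.18) = 0.006621
DIC = [CO2*]/α₀ = 2.432×10^-5 / 0.006621 = 3.673 mmol/kg
CA = (α₁ + 2α₂)·DIC = (0.8932 + 2×0.1002) × 3.673 = 4.02 mmol/kg

CA = 4.02 mmol/kg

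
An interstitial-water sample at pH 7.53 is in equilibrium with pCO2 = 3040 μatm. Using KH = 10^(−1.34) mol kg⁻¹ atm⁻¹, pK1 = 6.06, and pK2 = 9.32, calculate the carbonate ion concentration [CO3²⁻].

[CO2*] = KH · pCO2 = 10^(−1.34) × 3040×10^-6 = 1.390×10^-4 mol/kg
α₀ = 1/(1 + K1/[H⁺] + K1K2/[H⁺]²) = 1/(1 + 10^+1.47 + 10^-0.32) = 0.03227
DIC = [CO2*]/α₀ = 1.390×10^-4 / 0.03227 = 4.306 mmol/kg
[CO3²⁻] = α₂·DIC; α₂ = 0.01544, so [CO3²⁻] = 0.01544 × 4.306 = 0.0665 mmol/kg

[CO3²⁻] = 0.0665 mmol/kg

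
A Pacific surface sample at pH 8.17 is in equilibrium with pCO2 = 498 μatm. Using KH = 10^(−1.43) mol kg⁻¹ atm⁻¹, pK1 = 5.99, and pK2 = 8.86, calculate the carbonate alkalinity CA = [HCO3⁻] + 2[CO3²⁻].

CA = 3.94 mmol/kg

[CO2*] = KH · pCO2 = 10^(−1.43) × 498×10^-6 = 1.850×10^-5 mol/kg
α₀ = 1/(1 + K1/[H⁺] + K1K2/[H⁺]²) = 1/(1 + 10^+2.18 + 10^+1.49) = 0.005457
DIC = [CO2*]/α₀ = 1.850×10^-5 / 0.005457 = 3.391 mmol/kg
CA = (α₁ + 2α₂)·DIC = (0.8259 + 2×0.1686) × 3.391 = 3.94 mmol/kg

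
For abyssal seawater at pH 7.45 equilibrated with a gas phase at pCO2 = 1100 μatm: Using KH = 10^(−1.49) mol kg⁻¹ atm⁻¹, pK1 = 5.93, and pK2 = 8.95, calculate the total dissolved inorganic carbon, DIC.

DIC = 1.25 mmol/kg

[CO2*] = KH · pCO2 = 10^(−1.49) × 1100×10^-6 = 3.560×10^-5 mol/kg
α₀ = 1/(1 + K1/[H⁺] + K1K2/[H⁺]²) = 1/(1 + 10^+1.52 + 10^+0.02) = 0.02844
DIC = [CO2*]/α₀ = 3.560×10^-5 / 0.02844 = 1.25 mmol/kg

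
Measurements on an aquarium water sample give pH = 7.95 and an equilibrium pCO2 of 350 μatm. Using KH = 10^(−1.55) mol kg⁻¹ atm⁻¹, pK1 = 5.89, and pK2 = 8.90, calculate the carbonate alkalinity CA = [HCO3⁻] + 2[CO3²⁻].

CA = 1.39 mmol/kg

[CO2*] = KH · pCO2 = 10^(−1.55) × 350×10^-6 = 9.864×10^-6 mol/kg
α₀ = 1/(1 + K1/[H⁺] + K1K2/[H⁺]²) = 1/(1 + 10^+2.06 + 10^+1.11) = 0.007770
DIC = [CO2*]/α₀ = 9.864×10^-6 / 0.007770 = 1.270 mmol/kg
CA = (α₁ + 2α₂)·DIC = (0.8921 + 2×0.1001) × 1.270 = 1.39 mmol/kg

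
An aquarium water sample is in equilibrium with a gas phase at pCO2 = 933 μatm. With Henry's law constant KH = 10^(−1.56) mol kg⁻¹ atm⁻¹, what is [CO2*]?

[CO2*] = 25.7 μmol/kg

KH = 10^(−1.56) = 2.754×10^-2 mol kg⁻¹ atm⁻¹
[CO2*] = KH · pCO2 = 2.754×10^-2 × 933×10^-6 atm = 2.57×10^-5 mol/kg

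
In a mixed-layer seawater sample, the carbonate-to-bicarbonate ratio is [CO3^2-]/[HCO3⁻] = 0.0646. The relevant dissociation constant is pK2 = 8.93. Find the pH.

pH = 7.74

From K2 = [H⁺][CO3^2-]/[HCO3⁻]:  pH = pK2 + log₁₀([CO3^2-]/[HCO3⁻])
log₁₀(0.0646) = -1.190
pH = 8.93 + (-1.190) = 7.74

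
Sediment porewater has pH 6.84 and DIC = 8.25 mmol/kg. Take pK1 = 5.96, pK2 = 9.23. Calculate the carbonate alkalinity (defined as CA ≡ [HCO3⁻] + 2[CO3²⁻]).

CA = 7.32 mmol/kg

CA = [HCO3⁻] + 2[CO3²⁻] = (α₁ + 2α₂)·DIC
At pH 6.84: [H⁺]/K1 = 10^-0.88 = 0.13183, K2/[H⁺] = 10^-2.39 = 0.0040738
α₁ = 1/(1 + 0.13183 + 0.0040738) = 1/1.1359 = 0.8804; α₂ = α₁·K2/[H⁺] = 0.003586
α₁ + 2α₂ = 0.8875
CA = 0.8875 × 8.25 = 7.32 mmol/kg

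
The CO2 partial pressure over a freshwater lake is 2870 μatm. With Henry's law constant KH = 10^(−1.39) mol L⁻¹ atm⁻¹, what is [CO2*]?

[CO2*] = 117 μmol/L

KH = 10^(−1.39) = 4.074×10^-2 mol L⁻¹ atm⁻¹
[CO2*] = KH · pCO2 = 4.074×10^-2 × 2870×10^-6 atm = 1.17×10^-4 mol/L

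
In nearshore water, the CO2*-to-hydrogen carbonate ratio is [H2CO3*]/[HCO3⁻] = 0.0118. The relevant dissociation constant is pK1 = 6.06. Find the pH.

From K1 = [H⁺][HCO3⁻]/[H2CO3*]:  pH = pK1 − log₁₀([H2CO3*]/[HCO3⁻])
log₁₀(0.0118) = -1.928
pH = 6.06 − (-1.928) = 7.99

pH = 7.99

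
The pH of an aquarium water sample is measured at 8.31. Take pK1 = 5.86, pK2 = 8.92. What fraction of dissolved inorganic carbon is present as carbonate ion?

α₂ = 1 / (1 + [H⁺]/K2 + [H⁺]²/(K1K2)) = 1 / (1 + 10^+0.61 + 10^-1.84)
   = 1 / (1 + 4.0738 + 0.014454) = 1/5.0883 = 0.1965

α₂ = 0.197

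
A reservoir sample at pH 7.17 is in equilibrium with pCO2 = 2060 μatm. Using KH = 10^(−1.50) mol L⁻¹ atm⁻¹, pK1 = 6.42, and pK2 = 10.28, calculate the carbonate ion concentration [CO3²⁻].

[CO3²⁻] = 0.284 μmol/L

[CO2*] = KH · pCO2 = 10^(−1.50) × 2060×10^-6 = 6.514×10^-5 mol/L
α₀ = 1/(1 + K1/[H⁺] + K1K2/[H⁺]²) = 1/(1 + 10^+0.75 + 10^-2.36) = 0.1509
DIC = [CO2*]/α₀ = 6.514×10^-5 / 0.1509 = 0.4318 mmol/L
[CO3²⁻] = α₂·DIC; α₂ = 0.0006586, so [CO3²⁻] = 0.0006586 × 0.4318 = 0.000284 mmol/L = 0.284 μmol/L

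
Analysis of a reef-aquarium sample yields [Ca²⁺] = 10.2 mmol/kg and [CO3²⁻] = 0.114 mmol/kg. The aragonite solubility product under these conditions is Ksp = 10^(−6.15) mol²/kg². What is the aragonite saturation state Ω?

Ω = 1.64

Ksp = 10^(−6.15) = 7.079×10^-7
Ω = [Ca²⁺][CO3²⁻]/Ksp = (10.2×10^-3)(0.114×10^-3) / 7.079×10^-7 = 1.64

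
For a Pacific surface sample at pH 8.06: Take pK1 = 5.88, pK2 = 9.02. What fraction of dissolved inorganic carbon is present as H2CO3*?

α₀ = 0.00592

α₀ = 1 / (1 + K1/[H⁺] + K1K2/[H⁺]²) = 1 / (1 + 10^+2.18 + 10^+1.22)
   = 1 / (1 + 151.36 + 16.596) = 1/168.95 = 0.005919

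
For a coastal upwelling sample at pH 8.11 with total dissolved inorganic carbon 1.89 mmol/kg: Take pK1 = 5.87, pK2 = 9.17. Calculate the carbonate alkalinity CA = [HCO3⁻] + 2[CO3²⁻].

CA = [HCO3⁻] + 2[CO3²⁻] = (α₁ + 2α₂)·DIC
At pH 8.11: [H⁺]/K1 = 10^-2.24 = 0.0057544, K2/[H⁺] = 10^-1.06 = 0.087096
α₁ = 1/(1 + 0.0057544 + 0.087096) = 1/1.0929 = 0.9150; α₂ = α₁·K2/[H⁺] = 0.07970
α₁ + 2α₂ = 1.0744
CA = 1.0744 × 1.89 = 2.03 mmol/kg

CA = 2.03 mmol/kg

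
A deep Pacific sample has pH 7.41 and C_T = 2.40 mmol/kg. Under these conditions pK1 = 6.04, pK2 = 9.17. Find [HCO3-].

α₁ = 1 / (1 + [H⁺]/K1 + K2/[H⁺]) = 1 / (1 + 10^-1.37 + 10^-1.76)
   = 1 / (1 + 0.042658 + 0.017378) = 1/1.0600 = 0.9434
[HCO3⁻] = α₁ × DIC = 0.9434 × 2.40 = 2.26 mmol/kg

[HCO3⁻] = 2.26 mmol/kg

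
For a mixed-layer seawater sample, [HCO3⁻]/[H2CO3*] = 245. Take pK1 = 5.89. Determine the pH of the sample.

From K1 = [H⁺][HCO3⁻]/[H2CO3*]:  pH = pK1 + log₁₀([HCO3⁻]/[H2CO3*])
log₁₀(245) = +2.389
pH = 5.89 + (+2.389) = 8.28

pH = 8.28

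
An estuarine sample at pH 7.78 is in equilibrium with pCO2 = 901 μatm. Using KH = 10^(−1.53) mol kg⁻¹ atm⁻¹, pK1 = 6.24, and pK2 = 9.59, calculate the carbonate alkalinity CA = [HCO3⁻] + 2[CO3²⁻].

CA = 0.951 mmol/kg

[CO2*] = KH · pCO2 = 10^(−1.53) × 901×10^-6 = 2.659×10^-5 mol/kg
α₀ = 1/(1 + K1/[H⁺] + K1K2/[H⁺]²) = 1/(1 + 10^+1.54 + 10^-0.27) = 0.02762
DIC = [CO2*]/α₀ = 2.659×10^-5 / 0.02762 = 0.9629 mmol/kg
CA = (α₁ + 2α₂)·DIC = (0.9576 + 2×0.01483) × 0.9629 = 0.951 mmol/kg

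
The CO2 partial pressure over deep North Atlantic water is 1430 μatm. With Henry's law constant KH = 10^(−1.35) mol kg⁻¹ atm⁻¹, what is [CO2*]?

[CO2*] = 63.9 μmol/kg

KH = 10^(−1.35) = 4.467×10^-2 mol kg⁻¹ atm⁻¹
[CO2*] = KH · pCO2 = 4.467×10^-2 × 1430×10^-6 atm = 6.39×10^-5 mol/kg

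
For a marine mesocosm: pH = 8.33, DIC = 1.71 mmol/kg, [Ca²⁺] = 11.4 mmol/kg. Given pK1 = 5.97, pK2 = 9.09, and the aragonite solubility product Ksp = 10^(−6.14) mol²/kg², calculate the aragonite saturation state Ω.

Ω = 3.97

α₂ = 1 / (1 + [H⁺]/K2 + [H⁺]²/(K1K2)) = 1 / (1 + 10^+0.76 + 10^-1.60)
   = 1 / (1 + 5.7544 + 0.025119) = 1/6.7795 = 0.1475
[CO3²⁻] = α₂ × DIC = 0.1475 × 1.71 = 0.2522 mmol/kg
Ksp = 10^(−6.14) = 7.244×10^-7
Ω = [Ca²⁺][CO3²⁻]/Ksp = (11.4×10^-3)(2.522×10^-4) / 7.244×10^-7 = 3.97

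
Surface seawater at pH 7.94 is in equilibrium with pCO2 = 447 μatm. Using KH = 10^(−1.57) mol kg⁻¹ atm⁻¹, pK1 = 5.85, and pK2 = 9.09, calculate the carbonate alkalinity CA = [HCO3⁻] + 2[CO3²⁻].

CA = 1.69 mmol/kg

[CO2*] = KH · pCO2 = 10^(−1.57) × 447×10^-6 = 1.203×10^-5 mol/kg
α₀ = 1/(1 + K1/[H⁺] + K1K2/[H⁺]²) = 1/(1 + 10^+2.09 + 10^+0.94) = 0.007534
DIC = [CO2*]/α₀ = 1.203×10^-5 / 0.007534 = 1.597 mmol/kg
CA = (α₁ + 2α₂)·DIC = (0.9269 + 2×0.06562) × 1.597 = 1.69 mmol/kg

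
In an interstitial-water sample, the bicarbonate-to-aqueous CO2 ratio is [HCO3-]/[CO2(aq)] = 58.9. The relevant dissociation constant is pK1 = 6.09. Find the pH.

From K1 = [H⁺][HCO3-]/[CO2(aq)]:  pH = pK1 + log₁₀([HCO3-]/[CO2(aq)])
log₁₀(58.9) = +1.770
pH = 6.09 + (+1.770) = 7.86

pH = 7.86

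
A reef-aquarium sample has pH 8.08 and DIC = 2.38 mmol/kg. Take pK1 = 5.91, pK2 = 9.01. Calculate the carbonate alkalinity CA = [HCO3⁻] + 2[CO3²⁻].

CA = [HCO3⁻] + 2[CO3²⁻] = (α₁ + 2α₂)·DIC
At pH 8.08: [H⁺]/K1 = 10^-2.17 = 0.0067608, K2/[H⁺] = 10^-0.93 = 0.11749
α₁ = 1/(1 + 0.0067608 + 0.11749) = 1/1.1243 = 0.8895; α₂ = α₁·K2/[H⁺] = 0.1045
α₁ + 2α₂ = 1.0985
CA = 1.0985 × 2.38 = 2.61 mmol/kg

CA = 2.61 mmol/kg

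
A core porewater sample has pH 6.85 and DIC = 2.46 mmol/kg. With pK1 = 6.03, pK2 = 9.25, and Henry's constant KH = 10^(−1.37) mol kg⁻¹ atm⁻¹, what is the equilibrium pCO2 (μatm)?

α₀ = 1 / (1 + K1/[H⁺] + K1K2/[H⁺]²) = 1 / (1 + 10^+0.82 + 10^-1.58)
   = 1 / (1 + 6.6069 + 0.026303) = 1/7.6332 = 0.1310
[CO2*] = α₀ × DIC = 0.1310 × 2.46 = 0.3223 mmol/kg
pCO2 = [CO2*]/KH = 3.223×10^-4 / 4.266×10^-2 = 7550 μatm

pCO2 = 7550 μatm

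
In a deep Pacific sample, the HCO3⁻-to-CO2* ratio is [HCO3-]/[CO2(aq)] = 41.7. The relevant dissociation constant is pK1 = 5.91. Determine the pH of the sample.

From K1 = [H⁺][HCO3-]/[CO2(aq)]:  pH = pK1 + log₁₀([HCO3-]/[CO2(aq)])
log₁₀(41.7) = +1.620
pH = 5.91 + (+1.620) = 7.53

pH = 7.53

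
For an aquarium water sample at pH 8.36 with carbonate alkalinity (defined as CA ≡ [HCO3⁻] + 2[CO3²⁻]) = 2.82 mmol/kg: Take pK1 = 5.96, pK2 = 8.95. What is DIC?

CA = [HCO3⁻] + 2[CO3²⁻] = (α₁ + 2α₂)·DIC
At pH 8.36: [H⁺]/K1 = 10^-2.40 = 0.0039811, K2/[H⁺] = 10^-0.59 = 0.25704
α₁ = 1/(1 + 0.0039811 + 0.25704) = 1/1.2610 = 0.7930; α₂ = α₁·K2/[H⁺] = 0.2038
α₁ + 2α₂ = 1.2007
DIC = CA / (α₁ + 2α₂) = 2.82 / 1.2007 = 2.35 mmol/kg

DIC = 2.35 mmol/kg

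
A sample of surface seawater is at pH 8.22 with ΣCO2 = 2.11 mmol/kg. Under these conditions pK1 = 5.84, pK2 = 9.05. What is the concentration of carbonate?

α₂ = 1 / (1 + [H⁺]/K2 + [H⁺]²/(K1K2)) = 1 / (1 + 10^+0.83 + 10^-1.55)
   = 1 / (1 + 6.7608 + 0.028184) = 1/7.7890 = 0.1284
[CO3²⁻] = α₂ × DIC = 0.1284 × 2.11 = 0.271 mmol/kg

[CO3²⁻] = 0.271 mmol/kg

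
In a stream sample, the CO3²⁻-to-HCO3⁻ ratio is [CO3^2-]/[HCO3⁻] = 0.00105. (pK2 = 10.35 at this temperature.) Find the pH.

From K2 = [H⁺][CO3^2-]/[HCO3⁻]:  pH = pK2 + log₁₀([CO3^2-]/[HCO3⁻])
log₁₀(0.00105) = -2.979
pH = 10.35 + (-2.979) = 7.37

pH = 7.37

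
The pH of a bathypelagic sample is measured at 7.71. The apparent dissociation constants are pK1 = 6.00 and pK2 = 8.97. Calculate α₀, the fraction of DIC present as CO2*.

α₀ = 0.0181

α₀ = 1 / (1 + K1/[H⁺] + K1K2/[H⁺]²) = 1 / (1 + 10^+1.71 + 10^+0.45)
   = 1 / (1 + 51.286 + 2.8184) = 1/55.105 = 0.01815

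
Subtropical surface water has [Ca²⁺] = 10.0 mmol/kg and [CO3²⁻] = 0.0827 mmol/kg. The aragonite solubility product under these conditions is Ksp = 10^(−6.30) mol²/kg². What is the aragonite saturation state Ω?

Ω = 1.65

Ksp = 10^(−6.30) = 5.012×10^-7
Ω = [Ca²⁺][CO3²⁻]/Ksp = (10.0×10^-3)(0.0827×10^-3) / 5.012×10^-7 = 1.65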